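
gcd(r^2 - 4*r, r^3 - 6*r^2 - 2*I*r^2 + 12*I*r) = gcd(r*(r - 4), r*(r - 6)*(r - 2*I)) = r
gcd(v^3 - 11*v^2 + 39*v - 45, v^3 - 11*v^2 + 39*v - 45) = v^3 - 11*v^2 + 39*v - 45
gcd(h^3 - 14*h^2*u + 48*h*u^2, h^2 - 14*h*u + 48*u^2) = h^2 - 14*h*u + 48*u^2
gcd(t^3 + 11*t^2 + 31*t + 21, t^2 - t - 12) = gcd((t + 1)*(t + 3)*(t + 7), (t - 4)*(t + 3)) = t + 3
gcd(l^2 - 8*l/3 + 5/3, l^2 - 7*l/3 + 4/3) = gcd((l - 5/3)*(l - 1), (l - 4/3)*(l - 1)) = l - 1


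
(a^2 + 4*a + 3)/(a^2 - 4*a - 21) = (a + 1)/(a - 7)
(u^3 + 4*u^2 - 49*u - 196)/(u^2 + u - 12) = (u^2 - 49)/(u - 3)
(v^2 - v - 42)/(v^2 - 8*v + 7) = (v + 6)/(v - 1)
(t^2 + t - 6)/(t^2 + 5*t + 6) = (t - 2)/(t + 2)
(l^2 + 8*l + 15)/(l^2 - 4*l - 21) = (l + 5)/(l - 7)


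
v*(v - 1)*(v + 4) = v^3 + 3*v^2 - 4*v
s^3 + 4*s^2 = s^2*(s + 4)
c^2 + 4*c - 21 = (c - 3)*(c + 7)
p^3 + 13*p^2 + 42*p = p*(p + 6)*(p + 7)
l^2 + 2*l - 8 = (l - 2)*(l + 4)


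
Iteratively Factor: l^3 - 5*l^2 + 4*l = (l - 4)*(l^2 - l) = l*(l - 4)*(l - 1)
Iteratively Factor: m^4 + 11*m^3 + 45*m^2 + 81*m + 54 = (m + 2)*(m^3 + 9*m^2 + 27*m + 27) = (m + 2)*(m + 3)*(m^2 + 6*m + 9) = (m + 2)*(m + 3)^2*(m + 3)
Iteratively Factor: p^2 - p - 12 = (p - 4)*(p + 3)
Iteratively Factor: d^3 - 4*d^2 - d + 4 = (d - 4)*(d^2 - 1) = (d - 4)*(d + 1)*(d - 1)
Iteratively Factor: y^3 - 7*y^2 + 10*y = (y - 5)*(y^2 - 2*y) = (y - 5)*(y - 2)*(y)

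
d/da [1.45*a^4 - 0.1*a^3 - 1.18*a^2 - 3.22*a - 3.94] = 5.8*a^3 - 0.3*a^2 - 2.36*a - 3.22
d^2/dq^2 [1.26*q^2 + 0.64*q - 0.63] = 2.52000000000000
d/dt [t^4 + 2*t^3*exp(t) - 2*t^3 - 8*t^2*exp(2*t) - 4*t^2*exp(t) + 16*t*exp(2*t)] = 2*t^3*exp(t) + 4*t^3 - 16*t^2*exp(2*t) + 2*t^2*exp(t) - 6*t^2 + 16*t*exp(2*t) - 8*t*exp(t) + 16*exp(2*t)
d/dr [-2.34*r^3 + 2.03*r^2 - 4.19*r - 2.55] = -7.02*r^2 + 4.06*r - 4.19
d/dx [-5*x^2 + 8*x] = 8 - 10*x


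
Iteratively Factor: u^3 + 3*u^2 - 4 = (u + 2)*(u^2 + u - 2) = (u - 1)*(u + 2)*(u + 2)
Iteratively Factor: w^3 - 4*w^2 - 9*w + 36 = (w - 4)*(w^2 - 9) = (w - 4)*(w + 3)*(w - 3)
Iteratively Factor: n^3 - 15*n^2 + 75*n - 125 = (n - 5)*(n^2 - 10*n + 25) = (n - 5)^2*(n - 5)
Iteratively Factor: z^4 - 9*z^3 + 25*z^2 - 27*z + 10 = (z - 1)*(z^3 - 8*z^2 + 17*z - 10) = (z - 1)^2*(z^2 - 7*z + 10) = (z - 2)*(z - 1)^2*(z - 5)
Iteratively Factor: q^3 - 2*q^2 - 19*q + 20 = (q + 4)*(q^2 - 6*q + 5) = (q - 1)*(q + 4)*(q - 5)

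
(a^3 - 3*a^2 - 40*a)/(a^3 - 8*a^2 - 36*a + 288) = a*(a + 5)/(a^2 - 36)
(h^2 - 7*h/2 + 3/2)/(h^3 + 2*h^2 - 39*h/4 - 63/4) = 2*(2*h - 1)/(4*h^2 + 20*h + 21)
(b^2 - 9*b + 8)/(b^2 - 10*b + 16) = (b - 1)/(b - 2)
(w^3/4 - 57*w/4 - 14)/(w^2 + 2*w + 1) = (w^2 - w - 56)/(4*(w + 1))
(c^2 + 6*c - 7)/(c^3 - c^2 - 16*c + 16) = (c + 7)/(c^2 - 16)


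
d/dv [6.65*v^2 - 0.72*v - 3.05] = 13.3*v - 0.72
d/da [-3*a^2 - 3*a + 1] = -6*a - 3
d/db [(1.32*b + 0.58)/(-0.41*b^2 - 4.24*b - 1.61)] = (0.5412*b^2 + 0.4756*b + 0.334)/(0.1681*b^4 + 3.4768*b^3 + 19.2978*b^2 + 13.6528*b + 2.5921)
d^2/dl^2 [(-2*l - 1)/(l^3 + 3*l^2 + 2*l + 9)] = 2*(-(2*l + 1)*(3*l^2 + 6*l + 2)^2 + (6*l^2 + 12*l + 3*(l + 1)*(2*l + 1) + 4)*(l^3 + 3*l^2 + 2*l + 9))/(l^3 + 3*l^2 + 2*l + 9)^3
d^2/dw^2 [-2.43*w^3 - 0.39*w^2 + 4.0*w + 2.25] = -14.58*w - 0.78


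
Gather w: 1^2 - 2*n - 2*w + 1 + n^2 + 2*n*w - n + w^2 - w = n^2 - 3*n + w^2 + w*(2*n - 3) + 2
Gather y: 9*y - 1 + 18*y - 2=27*y - 3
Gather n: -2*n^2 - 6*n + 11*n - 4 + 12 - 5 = -2*n^2 + 5*n + 3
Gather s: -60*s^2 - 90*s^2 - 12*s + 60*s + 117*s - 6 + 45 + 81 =-150*s^2 + 165*s + 120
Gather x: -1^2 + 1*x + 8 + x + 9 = 2*x + 16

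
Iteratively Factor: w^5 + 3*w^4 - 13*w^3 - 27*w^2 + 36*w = (w - 3)*(w^4 + 6*w^3 + 5*w^2 - 12*w) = (w - 3)*(w - 1)*(w^3 + 7*w^2 + 12*w) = (w - 3)*(w - 1)*(w + 3)*(w^2 + 4*w) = (w - 3)*(w - 1)*(w + 3)*(w + 4)*(w)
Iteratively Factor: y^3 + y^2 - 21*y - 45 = (y + 3)*(y^2 - 2*y - 15) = (y - 5)*(y + 3)*(y + 3)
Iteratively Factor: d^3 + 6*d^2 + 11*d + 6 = (d + 2)*(d^2 + 4*d + 3) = (d + 1)*(d + 2)*(d + 3)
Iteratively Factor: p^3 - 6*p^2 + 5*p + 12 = (p - 3)*(p^2 - 3*p - 4) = (p - 3)*(p + 1)*(p - 4)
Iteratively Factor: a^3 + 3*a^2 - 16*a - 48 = (a + 3)*(a^2 - 16) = (a + 3)*(a + 4)*(a - 4)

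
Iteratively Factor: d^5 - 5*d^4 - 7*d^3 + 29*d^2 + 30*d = (d + 2)*(d^4 - 7*d^3 + 7*d^2 + 15*d) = d*(d + 2)*(d^3 - 7*d^2 + 7*d + 15) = d*(d + 1)*(d + 2)*(d^2 - 8*d + 15) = d*(d - 3)*(d + 1)*(d + 2)*(d - 5)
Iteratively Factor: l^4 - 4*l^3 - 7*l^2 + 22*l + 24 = (l - 4)*(l^3 - 7*l - 6) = (l - 4)*(l - 3)*(l^2 + 3*l + 2) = (l - 4)*(l - 3)*(l + 1)*(l + 2)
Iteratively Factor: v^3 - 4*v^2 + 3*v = (v)*(v^2 - 4*v + 3) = v*(v - 3)*(v - 1)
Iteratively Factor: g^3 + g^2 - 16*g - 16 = (g + 1)*(g^2 - 16) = (g + 1)*(g + 4)*(g - 4)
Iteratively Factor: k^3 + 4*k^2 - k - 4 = (k + 1)*(k^2 + 3*k - 4) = (k - 1)*(k + 1)*(k + 4)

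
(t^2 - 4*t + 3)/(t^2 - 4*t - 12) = (-t^2 + 4*t - 3)/(-t^2 + 4*t + 12)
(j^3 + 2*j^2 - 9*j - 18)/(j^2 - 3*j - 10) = (j^2 - 9)/(j - 5)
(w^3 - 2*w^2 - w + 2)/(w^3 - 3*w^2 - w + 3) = (w - 2)/(w - 3)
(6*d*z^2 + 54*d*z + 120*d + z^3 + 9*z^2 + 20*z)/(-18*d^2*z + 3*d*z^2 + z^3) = (z^2 + 9*z + 20)/(z*(-3*d + z))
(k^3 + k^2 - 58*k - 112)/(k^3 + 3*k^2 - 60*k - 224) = (k + 2)/(k + 4)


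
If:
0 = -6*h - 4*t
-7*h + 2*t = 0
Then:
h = 0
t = 0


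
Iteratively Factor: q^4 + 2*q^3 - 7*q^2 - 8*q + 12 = (q + 3)*(q^3 - q^2 - 4*q + 4) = (q + 2)*(q + 3)*(q^2 - 3*q + 2) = (q - 2)*(q + 2)*(q + 3)*(q - 1)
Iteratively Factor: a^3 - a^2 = (a)*(a^2 - a) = a^2*(a - 1)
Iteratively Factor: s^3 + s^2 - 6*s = (s - 2)*(s^2 + 3*s) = s*(s - 2)*(s + 3)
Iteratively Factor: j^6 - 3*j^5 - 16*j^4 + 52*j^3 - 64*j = (j - 2)*(j^5 - j^4 - 18*j^3 + 16*j^2 + 32*j) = (j - 2)*(j + 4)*(j^4 - 5*j^3 + 2*j^2 + 8*j) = (j - 2)*(j + 1)*(j + 4)*(j^3 - 6*j^2 + 8*j) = j*(j - 2)*(j + 1)*(j + 4)*(j^2 - 6*j + 8) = j*(j - 2)^2*(j + 1)*(j + 4)*(j - 4)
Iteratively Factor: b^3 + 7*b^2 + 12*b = (b + 3)*(b^2 + 4*b) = b*(b + 3)*(b + 4)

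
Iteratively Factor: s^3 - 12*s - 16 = (s + 2)*(s^2 - 2*s - 8) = (s + 2)^2*(s - 4)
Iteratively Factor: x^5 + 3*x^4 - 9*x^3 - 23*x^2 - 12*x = (x + 4)*(x^4 - x^3 - 5*x^2 - 3*x) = (x + 1)*(x + 4)*(x^3 - 2*x^2 - 3*x) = (x - 3)*(x + 1)*(x + 4)*(x^2 + x) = (x - 3)*(x + 1)^2*(x + 4)*(x)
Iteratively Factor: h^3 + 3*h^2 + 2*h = (h)*(h^2 + 3*h + 2) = h*(h + 1)*(h + 2)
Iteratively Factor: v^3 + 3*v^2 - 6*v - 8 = (v - 2)*(v^2 + 5*v + 4) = (v - 2)*(v + 1)*(v + 4)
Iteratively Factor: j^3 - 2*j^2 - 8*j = (j + 2)*(j^2 - 4*j) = (j - 4)*(j + 2)*(j)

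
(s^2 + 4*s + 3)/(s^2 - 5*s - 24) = (s + 1)/(s - 8)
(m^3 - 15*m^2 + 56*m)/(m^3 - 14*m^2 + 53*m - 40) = m*(m - 7)/(m^2 - 6*m + 5)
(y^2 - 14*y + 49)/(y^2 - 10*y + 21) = (y - 7)/(y - 3)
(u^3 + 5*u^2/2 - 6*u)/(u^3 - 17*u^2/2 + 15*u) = (2*u^2 + 5*u - 12)/(2*u^2 - 17*u + 30)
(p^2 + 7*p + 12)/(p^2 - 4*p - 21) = (p + 4)/(p - 7)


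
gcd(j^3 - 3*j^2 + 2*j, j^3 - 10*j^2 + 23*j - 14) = j^2 - 3*j + 2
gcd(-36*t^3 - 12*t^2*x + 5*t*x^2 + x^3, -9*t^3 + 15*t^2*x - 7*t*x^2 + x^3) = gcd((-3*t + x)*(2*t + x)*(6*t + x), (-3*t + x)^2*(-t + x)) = -3*t + x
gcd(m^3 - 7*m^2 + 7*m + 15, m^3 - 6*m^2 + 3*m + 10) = m^2 - 4*m - 5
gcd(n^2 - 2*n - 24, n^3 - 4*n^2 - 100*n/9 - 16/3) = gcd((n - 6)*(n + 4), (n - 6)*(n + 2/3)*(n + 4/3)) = n - 6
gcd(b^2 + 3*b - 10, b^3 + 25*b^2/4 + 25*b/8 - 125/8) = b + 5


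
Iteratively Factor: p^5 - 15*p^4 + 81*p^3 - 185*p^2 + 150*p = (p - 5)*(p^4 - 10*p^3 + 31*p^2 - 30*p) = (p - 5)*(p - 3)*(p^3 - 7*p^2 + 10*p) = (p - 5)^2*(p - 3)*(p^2 - 2*p) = p*(p - 5)^2*(p - 3)*(p - 2)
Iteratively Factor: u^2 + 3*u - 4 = (u - 1)*(u + 4)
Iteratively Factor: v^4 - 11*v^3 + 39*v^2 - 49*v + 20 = (v - 1)*(v^3 - 10*v^2 + 29*v - 20) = (v - 4)*(v - 1)*(v^2 - 6*v + 5) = (v - 5)*(v - 4)*(v - 1)*(v - 1)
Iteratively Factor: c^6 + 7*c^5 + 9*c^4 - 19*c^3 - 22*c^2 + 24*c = (c - 1)*(c^5 + 8*c^4 + 17*c^3 - 2*c^2 - 24*c) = (c - 1)*(c + 3)*(c^4 + 5*c^3 + 2*c^2 - 8*c) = (c - 1)*(c + 2)*(c + 3)*(c^3 + 3*c^2 - 4*c) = (c - 1)^2*(c + 2)*(c + 3)*(c^2 + 4*c) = (c - 1)^2*(c + 2)*(c + 3)*(c + 4)*(c)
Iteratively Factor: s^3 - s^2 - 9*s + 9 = (s + 3)*(s^2 - 4*s + 3) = (s - 3)*(s + 3)*(s - 1)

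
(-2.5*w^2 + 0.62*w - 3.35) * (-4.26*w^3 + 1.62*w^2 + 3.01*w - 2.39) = 10.65*w^5 - 6.6912*w^4 + 7.7504*w^3 + 2.4142*w^2 - 11.5653*w + 8.0065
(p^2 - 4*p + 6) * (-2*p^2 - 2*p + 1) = -2*p^4 + 6*p^3 - 3*p^2 - 16*p + 6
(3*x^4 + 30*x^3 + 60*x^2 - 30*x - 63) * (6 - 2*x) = -6*x^5 - 42*x^4 + 60*x^3 + 420*x^2 - 54*x - 378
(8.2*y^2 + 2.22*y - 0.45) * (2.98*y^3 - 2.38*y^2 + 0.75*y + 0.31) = 24.436*y^5 - 12.9004*y^4 - 0.474600000000001*y^3 + 5.278*y^2 + 0.3507*y - 0.1395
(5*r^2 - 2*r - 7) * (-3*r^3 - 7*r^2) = -15*r^5 - 29*r^4 + 35*r^3 + 49*r^2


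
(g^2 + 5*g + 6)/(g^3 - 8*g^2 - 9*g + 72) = (g + 2)/(g^2 - 11*g + 24)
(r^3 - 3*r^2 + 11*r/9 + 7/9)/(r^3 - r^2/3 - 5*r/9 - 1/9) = (3*r - 7)/(3*r + 1)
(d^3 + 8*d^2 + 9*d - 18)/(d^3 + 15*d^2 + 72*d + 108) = (d - 1)/(d + 6)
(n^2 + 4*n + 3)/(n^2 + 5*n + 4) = (n + 3)/(n + 4)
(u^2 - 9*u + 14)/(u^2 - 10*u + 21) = (u - 2)/(u - 3)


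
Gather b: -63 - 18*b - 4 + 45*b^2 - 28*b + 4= 45*b^2 - 46*b - 63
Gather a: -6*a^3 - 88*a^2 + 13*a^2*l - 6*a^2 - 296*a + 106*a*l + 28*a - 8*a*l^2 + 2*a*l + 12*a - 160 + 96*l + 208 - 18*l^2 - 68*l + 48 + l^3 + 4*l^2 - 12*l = -6*a^3 + a^2*(13*l - 94) + a*(-8*l^2 + 108*l - 256) + l^3 - 14*l^2 + 16*l + 96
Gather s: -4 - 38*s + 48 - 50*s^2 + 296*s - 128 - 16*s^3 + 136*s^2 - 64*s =-16*s^3 + 86*s^2 + 194*s - 84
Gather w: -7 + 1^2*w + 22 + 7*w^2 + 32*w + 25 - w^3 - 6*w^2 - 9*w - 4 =-w^3 + w^2 + 24*w + 36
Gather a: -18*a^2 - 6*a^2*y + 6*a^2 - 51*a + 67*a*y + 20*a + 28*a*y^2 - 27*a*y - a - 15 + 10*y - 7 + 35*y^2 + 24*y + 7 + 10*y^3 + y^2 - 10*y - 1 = a^2*(-6*y - 12) + a*(28*y^2 + 40*y - 32) + 10*y^3 + 36*y^2 + 24*y - 16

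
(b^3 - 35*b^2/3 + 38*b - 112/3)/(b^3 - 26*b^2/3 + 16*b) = (b^2 - 9*b + 14)/(b*(b - 6))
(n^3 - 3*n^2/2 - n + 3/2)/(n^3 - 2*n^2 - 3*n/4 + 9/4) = 2*(n - 1)/(2*n - 3)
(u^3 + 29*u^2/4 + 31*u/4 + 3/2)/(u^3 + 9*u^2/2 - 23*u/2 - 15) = (4*u + 1)/(2*(2*u - 5))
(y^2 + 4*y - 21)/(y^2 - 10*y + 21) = (y + 7)/(y - 7)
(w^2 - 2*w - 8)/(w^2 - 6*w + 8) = (w + 2)/(w - 2)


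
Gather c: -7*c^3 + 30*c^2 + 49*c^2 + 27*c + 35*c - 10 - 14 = -7*c^3 + 79*c^2 + 62*c - 24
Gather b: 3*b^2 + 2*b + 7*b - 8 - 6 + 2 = 3*b^2 + 9*b - 12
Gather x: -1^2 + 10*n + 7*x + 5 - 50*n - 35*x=-40*n - 28*x + 4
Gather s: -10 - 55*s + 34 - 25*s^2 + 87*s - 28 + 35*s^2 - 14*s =10*s^2 + 18*s - 4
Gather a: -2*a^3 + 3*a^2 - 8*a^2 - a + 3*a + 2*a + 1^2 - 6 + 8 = -2*a^3 - 5*a^2 + 4*a + 3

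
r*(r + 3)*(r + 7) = r^3 + 10*r^2 + 21*r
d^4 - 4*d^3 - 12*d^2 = d^2*(d - 6)*(d + 2)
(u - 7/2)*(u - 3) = u^2 - 13*u/2 + 21/2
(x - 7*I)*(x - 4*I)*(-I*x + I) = -I*x^3 - 11*x^2 + I*x^2 + 11*x + 28*I*x - 28*I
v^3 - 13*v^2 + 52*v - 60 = (v - 6)*(v - 5)*(v - 2)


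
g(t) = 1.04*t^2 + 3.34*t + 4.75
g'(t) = 2.08*t + 3.34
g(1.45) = 11.78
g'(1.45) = 6.36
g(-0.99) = 2.46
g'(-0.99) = 1.28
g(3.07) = 24.81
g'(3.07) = 9.73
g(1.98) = 15.44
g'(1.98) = 7.46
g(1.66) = 13.16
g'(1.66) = 6.79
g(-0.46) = 3.43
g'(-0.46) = 2.38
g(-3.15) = 4.55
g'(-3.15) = -3.21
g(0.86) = 8.39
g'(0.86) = 5.13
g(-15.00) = 188.65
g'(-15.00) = -27.86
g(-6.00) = 22.15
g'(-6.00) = -9.14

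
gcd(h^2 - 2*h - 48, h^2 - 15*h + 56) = h - 8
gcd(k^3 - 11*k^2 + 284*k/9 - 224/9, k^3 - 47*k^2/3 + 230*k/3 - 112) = k^2 - 29*k/3 + 56/3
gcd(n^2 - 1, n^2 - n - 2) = n + 1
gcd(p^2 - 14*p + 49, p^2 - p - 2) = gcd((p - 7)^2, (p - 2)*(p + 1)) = 1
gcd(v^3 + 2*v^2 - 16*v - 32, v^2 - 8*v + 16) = v - 4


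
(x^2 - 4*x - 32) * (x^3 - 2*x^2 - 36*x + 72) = x^5 - 6*x^4 - 60*x^3 + 280*x^2 + 864*x - 2304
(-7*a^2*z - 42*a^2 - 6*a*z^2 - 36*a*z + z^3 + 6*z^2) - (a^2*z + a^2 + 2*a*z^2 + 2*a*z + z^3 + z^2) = -8*a^2*z - 43*a^2 - 8*a*z^2 - 38*a*z + 5*z^2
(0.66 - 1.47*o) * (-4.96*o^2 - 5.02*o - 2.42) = 7.2912*o^3 + 4.1058*o^2 + 0.2442*o - 1.5972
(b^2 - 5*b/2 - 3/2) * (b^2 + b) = b^4 - 3*b^3/2 - 4*b^2 - 3*b/2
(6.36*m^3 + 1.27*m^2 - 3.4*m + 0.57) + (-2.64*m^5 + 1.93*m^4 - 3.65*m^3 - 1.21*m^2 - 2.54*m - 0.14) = -2.64*m^5 + 1.93*m^4 + 2.71*m^3 + 0.0600000000000001*m^2 - 5.94*m + 0.43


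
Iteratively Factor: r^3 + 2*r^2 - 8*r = (r + 4)*(r^2 - 2*r) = r*(r + 4)*(r - 2)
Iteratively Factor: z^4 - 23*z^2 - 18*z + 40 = (z + 2)*(z^3 - 2*z^2 - 19*z + 20) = (z + 2)*(z + 4)*(z^2 - 6*z + 5) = (z - 5)*(z + 2)*(z + 4)*(z - 1)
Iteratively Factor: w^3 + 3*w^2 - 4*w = (w + 4)*(w^2 - w) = (w - 1)*(w + 4)*(w)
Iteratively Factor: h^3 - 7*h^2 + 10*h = (h - 2)*(h^2 - 5*h) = (h - 5)*(h - 2)*(h)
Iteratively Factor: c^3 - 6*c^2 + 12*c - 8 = (c - 2)*(c^2 - 4*c + 4) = (c - 2)^2*(c - 2)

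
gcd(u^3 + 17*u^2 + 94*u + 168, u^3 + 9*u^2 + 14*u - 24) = u^2 + 10*u + 24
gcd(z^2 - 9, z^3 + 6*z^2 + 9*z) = z + 3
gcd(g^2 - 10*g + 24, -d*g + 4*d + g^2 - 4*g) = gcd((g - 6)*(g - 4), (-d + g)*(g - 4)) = g - 4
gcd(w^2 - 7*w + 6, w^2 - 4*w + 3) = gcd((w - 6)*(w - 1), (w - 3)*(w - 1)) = w - 1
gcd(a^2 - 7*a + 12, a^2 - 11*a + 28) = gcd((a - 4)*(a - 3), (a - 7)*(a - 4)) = a - 4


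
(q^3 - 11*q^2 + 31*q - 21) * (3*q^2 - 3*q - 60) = 3*q^5 - 36*q^4 + 66*q^3 + 504*q^2 - 1797*q + 1260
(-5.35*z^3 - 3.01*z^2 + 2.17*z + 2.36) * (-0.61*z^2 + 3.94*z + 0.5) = 3.2635*z^5 - 19.2429*z^4 - 15.8581*z^3 + 5.6052*z^2 + 10.3834*z + 1.18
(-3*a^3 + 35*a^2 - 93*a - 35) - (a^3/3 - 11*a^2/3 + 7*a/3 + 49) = -10*a^3/3 + 116*a^2/3 - 286*a/3 - 84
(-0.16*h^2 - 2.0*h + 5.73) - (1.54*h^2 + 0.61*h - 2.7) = -1.7*h^2 - 2.61*h + 8.43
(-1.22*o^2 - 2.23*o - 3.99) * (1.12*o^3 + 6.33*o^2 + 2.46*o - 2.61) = -1.3664*o^5 - 10.2202*o^4 - 21.5859*o^3 - 27.5583*o^2 - 3.9951*o + 10.4139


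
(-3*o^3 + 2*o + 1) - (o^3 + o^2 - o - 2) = -4*o^3 - o^2 + 3*o + 3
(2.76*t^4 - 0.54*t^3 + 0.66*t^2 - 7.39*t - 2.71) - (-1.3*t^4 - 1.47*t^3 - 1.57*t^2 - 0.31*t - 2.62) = 4.06*t^4 + 0.93*t^3 + 2.23*t^2 - 7.08*t - 0.0899999999999999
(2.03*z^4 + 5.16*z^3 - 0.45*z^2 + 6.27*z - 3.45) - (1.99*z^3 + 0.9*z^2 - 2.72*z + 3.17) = 2.03*z^4 + 3.17*z^3 - 1.35*z^2 + 8.99*z - 6.62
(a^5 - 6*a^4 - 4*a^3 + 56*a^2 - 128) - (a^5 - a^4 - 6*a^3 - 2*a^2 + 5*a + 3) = -5*a^4 + 2*a^3 + 58*a^2 - 5*a - 131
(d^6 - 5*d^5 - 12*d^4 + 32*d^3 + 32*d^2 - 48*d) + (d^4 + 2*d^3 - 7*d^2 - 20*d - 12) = d^6 - 5*d^5 - 11*d^4 + 34*d^3 + 25*d^2 - 68*d - 12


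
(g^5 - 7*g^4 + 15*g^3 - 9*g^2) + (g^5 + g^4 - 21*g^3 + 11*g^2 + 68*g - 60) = 2*g^5 - 6*g^4 - 6*g^3 + 2*g^2 + 68*g - 60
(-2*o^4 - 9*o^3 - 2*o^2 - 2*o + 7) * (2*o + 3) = -4*o^5 - 24*o^4 - 31*o^3 - 10*o^2 + 8*o + 21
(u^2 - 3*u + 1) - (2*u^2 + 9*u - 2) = -u^2 - 12*u + 3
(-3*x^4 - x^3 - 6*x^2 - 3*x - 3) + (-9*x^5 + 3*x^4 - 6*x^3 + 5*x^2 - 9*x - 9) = -9*x^5 - 7*x^3 - x^2 - 12*x - 12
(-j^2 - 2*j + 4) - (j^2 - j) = -2*j^2 - j + 4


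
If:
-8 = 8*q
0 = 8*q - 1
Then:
No Solution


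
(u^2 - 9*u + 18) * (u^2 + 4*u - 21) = u^4 - 5*u^3 - 39*u^2 + 261*u - 378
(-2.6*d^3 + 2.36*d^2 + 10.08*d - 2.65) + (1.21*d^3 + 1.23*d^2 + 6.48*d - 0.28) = -1.39*d^3 + 3.59*d^2 + 16.56*d - 2.93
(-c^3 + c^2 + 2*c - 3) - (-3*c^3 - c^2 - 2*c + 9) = 2*c^3 + 2*c^2 + 4*c - 12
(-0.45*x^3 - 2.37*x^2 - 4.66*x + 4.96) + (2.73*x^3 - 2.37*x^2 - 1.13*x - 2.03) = 2.28*x^3 - 4.74*x^2 - 5.79*x + 2.93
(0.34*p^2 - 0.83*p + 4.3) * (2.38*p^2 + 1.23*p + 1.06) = 0.8092*p^4 - 1.5572*p^3 + 9.5735*p^2 + 4.4092*p + 4.558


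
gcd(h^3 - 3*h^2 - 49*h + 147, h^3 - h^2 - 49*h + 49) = h^2 - 49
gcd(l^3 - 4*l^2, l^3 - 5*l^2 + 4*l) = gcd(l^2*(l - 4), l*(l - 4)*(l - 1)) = l^2 - 4*l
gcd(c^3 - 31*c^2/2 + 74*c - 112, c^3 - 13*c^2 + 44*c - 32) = c^2 - 12*c + 32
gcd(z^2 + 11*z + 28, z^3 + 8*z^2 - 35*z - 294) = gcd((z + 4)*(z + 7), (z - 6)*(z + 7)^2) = z + 7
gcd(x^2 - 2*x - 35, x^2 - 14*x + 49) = x - 7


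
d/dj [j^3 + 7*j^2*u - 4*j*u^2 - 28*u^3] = 3*j^2 + 14*j*u - 4*u^2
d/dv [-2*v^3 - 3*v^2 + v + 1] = -6*v^2 - 6*v + 1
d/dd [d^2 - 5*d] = 2*d - 5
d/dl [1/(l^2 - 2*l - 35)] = 2*(1 - l)/(-l^2 + 2*l + 35)^2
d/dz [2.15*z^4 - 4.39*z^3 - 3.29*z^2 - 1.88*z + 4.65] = 8.6*z^3 - 13.17*z^2 - 6.58*z - 1.88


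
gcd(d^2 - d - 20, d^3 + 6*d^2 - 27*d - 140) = d^2 - d - 20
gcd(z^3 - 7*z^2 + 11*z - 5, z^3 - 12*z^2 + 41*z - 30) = z^2 - 6*z + 5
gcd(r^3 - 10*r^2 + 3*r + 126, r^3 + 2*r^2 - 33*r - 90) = r^2 - 3*r - 18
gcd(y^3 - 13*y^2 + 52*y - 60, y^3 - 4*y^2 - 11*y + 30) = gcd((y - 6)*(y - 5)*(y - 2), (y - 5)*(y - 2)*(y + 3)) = y^2 - 7*y + 10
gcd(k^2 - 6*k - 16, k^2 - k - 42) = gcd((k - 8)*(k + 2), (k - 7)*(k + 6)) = 1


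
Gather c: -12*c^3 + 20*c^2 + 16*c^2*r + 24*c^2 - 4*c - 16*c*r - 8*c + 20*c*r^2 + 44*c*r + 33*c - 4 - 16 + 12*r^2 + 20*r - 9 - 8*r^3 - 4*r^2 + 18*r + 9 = -12*c^3 + c^2*(16*r + 44) + c*(20*r^2 + 28*r + 21) - 8*r^3 + 8*r^2 + 38*r - 20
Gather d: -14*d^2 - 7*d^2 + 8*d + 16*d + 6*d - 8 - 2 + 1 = -21*d^2 + 30*d - 9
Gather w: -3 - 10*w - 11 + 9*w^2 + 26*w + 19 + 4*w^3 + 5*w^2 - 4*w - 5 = 4*w^3 + 14*w^2 + 12*w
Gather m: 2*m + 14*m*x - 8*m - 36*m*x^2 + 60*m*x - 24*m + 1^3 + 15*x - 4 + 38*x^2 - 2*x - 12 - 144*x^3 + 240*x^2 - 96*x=m*(-36*x^2 + 74*x - 30) - 144*x^3 + 278*x^2 - 83*x - 15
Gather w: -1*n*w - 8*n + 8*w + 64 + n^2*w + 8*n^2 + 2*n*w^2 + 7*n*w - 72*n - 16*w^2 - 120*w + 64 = 8*n^2 - 80*n + w^2*(2*n - 16) + w*(n^2 + 6*n - 112) + 128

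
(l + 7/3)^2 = l^2 + 14*l/3 + 49/9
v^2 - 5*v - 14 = (v - 7)*(v + 2)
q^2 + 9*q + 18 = (q + 3)*(q + 6)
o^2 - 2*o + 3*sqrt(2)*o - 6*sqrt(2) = (o - 2)*(o + 3*sqrt(2))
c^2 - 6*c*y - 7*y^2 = (c - 7*y)*(c + y)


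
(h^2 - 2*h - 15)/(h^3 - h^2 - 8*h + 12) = (h - 5)/(h^2 - 4*h + 4)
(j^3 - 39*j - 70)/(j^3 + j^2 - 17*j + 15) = (j^2 - 5*j - 14)/(j^2 - 4*j + 3)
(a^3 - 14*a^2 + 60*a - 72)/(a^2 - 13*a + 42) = (a^2 - 8*a + 12)/(a - 7)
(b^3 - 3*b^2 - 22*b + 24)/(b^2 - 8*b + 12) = (b^2 + 3*b - 4)/(b - 2)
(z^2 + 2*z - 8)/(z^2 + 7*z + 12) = (z - 2)/(z + 3)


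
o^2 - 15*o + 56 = (o - 8)*(o - 7)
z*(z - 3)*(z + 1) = z^3 - 2*z^2 - 3*z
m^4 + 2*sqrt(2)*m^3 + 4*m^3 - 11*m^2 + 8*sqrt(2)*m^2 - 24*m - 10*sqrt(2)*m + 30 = (m - 1)*(m + 5)*(m - sqrt(2))*(m + 3*sqrt(2))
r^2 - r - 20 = (r - 5)*(r + 4)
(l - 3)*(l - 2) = l^2 - 5*l + 6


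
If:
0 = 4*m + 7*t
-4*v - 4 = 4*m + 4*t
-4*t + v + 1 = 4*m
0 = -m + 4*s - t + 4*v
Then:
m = 0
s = 1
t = 0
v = -1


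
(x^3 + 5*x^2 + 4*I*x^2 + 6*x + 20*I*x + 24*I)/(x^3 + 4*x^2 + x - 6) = (x + 4*I)/(x - 1)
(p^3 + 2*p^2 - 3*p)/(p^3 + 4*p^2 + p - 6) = p/(p + 2)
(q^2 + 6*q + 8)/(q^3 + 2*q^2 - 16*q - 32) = 1/(q - 4)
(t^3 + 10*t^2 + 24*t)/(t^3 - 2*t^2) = (t^2 + 10*t + 24)/(t*(t - 2))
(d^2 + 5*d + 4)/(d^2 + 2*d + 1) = (d + 4)/(d + 1)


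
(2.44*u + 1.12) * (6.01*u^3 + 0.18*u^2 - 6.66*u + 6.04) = 14.6644*u^4 + 7.1704*u^3 - 16.0488*u^2 + 7.2784*u + 6.7648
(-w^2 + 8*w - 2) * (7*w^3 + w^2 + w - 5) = -7*w^5 + 55*w^4 - 7*w^3 + 11*w^2 - 42*w + 10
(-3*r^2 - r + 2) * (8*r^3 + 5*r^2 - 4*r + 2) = -24*r^5 - 23*r^4 + 23*r^3 + 8*r^2 - 10*r + 4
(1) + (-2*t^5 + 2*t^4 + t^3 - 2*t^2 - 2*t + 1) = -2*t^5 + 2*t^4 + t^3 - 2*t^2 - 2*t + 2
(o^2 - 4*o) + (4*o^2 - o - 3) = 5*o^2 - 5*o - 3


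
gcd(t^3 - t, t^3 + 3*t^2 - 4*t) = t^2 - t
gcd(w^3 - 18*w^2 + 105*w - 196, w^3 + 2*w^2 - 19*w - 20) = w - 4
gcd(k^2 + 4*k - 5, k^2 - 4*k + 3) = k - 1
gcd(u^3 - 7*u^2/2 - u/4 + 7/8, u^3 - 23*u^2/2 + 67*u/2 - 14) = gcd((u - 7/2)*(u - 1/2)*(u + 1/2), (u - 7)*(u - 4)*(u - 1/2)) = u - 1/2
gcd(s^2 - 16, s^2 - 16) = s^2 - 16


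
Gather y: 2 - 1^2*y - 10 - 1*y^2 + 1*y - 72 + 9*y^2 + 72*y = 8*y^2 + 72*y - 80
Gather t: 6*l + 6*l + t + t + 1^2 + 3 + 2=12*l + 2*t + 6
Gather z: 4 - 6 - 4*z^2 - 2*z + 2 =-4*z^2 - 2*z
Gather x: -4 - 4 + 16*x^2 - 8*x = 16*x^2 - 8*x - 8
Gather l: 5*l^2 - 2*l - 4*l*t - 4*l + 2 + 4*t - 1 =5*l^2 + l*(-4*t - 6) + 4*t + 1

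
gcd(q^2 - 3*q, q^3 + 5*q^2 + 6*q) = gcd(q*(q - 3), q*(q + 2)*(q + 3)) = q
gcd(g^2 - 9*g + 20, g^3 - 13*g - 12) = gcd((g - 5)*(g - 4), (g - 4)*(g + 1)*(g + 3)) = g - 4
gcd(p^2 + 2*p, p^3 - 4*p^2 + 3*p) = p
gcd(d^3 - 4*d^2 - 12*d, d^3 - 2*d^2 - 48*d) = d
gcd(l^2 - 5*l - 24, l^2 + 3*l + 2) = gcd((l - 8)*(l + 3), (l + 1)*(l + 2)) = 1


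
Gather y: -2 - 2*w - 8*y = -2*w - 8*y - 2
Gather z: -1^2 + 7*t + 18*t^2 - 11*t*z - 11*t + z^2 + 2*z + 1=18*t^2 - 4*t + z^2 + z*(2 - 11*t)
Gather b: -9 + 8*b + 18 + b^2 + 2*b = b^2 + 10*b + 9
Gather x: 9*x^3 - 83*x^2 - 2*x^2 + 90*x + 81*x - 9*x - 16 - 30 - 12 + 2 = 9*x^3 - 85*x^2 + 162*x - 56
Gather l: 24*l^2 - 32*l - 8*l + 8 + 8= 24*l^2 - 40*l + 16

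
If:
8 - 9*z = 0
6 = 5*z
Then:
No Solution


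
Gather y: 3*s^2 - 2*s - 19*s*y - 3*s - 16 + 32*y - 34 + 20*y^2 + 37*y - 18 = 3*s^2 - 5*s + 20*y^2 + y*(69 - 19*s) - 68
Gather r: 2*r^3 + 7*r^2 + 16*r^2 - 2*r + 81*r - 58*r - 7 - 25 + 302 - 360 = 2*r^3 + 23*r^2 + 21*r - 90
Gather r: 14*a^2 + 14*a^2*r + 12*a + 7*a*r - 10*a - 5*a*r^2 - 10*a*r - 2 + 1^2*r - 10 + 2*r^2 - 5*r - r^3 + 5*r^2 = 14*a^2 + 2*a - r^3 + r^2*(7 - 5*a) + r*(14*a^2 - 3*a - 4) - 12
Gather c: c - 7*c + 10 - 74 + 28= -6*c - 36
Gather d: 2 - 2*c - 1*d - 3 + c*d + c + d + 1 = c*d - c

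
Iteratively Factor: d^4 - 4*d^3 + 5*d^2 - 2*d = (d - 1)*(d^3 - 3*d^2 + 2*d) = (d - 1)^2*(d^2 - 2*d) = d*(d - 1)^2*(d - 2)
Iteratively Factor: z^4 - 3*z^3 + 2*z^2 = (z - 1)*(z^3 - 2*z^2) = z*(z - 1)*(z^2 - 2*z) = z^2*(z - 1)*(z - 2)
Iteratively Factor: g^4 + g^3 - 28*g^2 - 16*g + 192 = (g - 4)*(g^3 + 5*g^2 - 8*g - 48) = (g - 4)*(g + 4)*(g^2 + g - 12) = (g - 4)*(g - 3)*(g + 4)*(g + 4)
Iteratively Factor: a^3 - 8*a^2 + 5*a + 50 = (a - 5)*(a^2 - 3*a - 10) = (a - 5)^2*(a + 2)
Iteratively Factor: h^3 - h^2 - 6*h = (h + 2)*(h^2 - 3*h) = h*(h + 2)*(h - 3)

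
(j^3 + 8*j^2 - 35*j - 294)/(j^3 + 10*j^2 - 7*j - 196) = (j - 6)/(j - 4)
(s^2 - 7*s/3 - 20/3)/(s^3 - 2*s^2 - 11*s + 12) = (s + 5/3)/(s^2 + 2*s - 3)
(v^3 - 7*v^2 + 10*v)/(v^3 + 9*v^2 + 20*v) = (v^2 - 7*v + 10)/(v^2 + 9*v + 20)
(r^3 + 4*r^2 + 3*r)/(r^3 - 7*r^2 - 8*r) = (r + 3)/(r - 8)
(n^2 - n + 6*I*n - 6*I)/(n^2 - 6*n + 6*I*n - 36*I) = (n - 1)/(n - 6)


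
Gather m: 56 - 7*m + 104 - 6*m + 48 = 208 - 13*m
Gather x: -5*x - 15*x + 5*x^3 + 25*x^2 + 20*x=5*x^3 + 25*x^2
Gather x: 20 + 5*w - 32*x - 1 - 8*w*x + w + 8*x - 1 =6*w + x*(-8*w - 24) + 18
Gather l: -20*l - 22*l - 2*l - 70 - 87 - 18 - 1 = -44*l - 176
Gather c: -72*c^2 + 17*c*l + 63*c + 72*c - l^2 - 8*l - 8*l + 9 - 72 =-72*c^2 + c*(17*l + 135) - l^2 - 16*l - 63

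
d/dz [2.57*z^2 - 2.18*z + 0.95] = 5.14*z - 2.18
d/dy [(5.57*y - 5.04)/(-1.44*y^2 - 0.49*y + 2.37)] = (8.0208*y^2 - 14.5152*y + 10.7313)/(2.0736*y^4 + 1.4112*y^3 - 6.5855*y^2 - 2.3226*y + 5.6169)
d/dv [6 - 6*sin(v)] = -6*cos(v)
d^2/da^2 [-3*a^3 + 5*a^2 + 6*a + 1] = 10 - 18*a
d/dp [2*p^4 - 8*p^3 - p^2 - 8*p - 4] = 8*p^3 - 24*p^2 - 2*p - 8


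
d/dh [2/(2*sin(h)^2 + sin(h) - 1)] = -2*(4*sin(h) + 1)*cos(h)/(sin(h) - cos(2*h))^2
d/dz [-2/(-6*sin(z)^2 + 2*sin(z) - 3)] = 4*(1 - 6*sin(z))*cos(z)/(6*sin(z)^2 - 2*sin(z) + 3)^2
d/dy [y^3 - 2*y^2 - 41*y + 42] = 3*y^2 - 4*y - 41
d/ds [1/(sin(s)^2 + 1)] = -4*sin(2*s)/(cos(2*s) - 3)^2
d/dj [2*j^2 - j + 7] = 4*j - 1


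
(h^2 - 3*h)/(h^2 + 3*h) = (h - 3)/(h + 3)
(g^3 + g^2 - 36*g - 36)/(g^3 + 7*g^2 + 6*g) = (g - 6)/g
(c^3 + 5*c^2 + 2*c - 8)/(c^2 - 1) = (c^2 + 6*c + 8)/(c + 1)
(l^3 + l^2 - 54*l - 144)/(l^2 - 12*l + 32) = (l^2 + 9*l + 18)/(l - 4)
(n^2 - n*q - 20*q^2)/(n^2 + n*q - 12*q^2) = (-n + 5*q)/(-n + 3*q)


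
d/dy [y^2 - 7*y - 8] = 2*y - 7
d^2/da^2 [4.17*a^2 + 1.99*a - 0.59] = 8.34000000000000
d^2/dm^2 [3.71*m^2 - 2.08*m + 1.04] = 7.42000000000000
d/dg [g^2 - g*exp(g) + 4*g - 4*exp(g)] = -g*exp(g) + 2*g - 5*exp(g) + 4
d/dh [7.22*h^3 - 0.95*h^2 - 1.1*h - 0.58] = 21.66*h^2 - 1.9*h - 1.1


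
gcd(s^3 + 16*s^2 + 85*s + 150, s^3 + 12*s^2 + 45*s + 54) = s + 6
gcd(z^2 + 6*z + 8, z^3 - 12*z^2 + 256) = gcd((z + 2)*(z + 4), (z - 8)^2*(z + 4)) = z + 4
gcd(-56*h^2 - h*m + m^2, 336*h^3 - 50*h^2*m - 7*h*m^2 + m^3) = 56*h^2 + h*m - m^2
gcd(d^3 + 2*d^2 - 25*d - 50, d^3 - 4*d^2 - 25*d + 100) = d^2 - 25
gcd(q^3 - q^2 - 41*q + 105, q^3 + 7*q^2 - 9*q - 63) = q^2 + 4*q - 21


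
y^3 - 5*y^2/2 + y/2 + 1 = (y - 2)*(y - 1)*(y + 1/2)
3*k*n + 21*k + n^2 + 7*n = (3*k + n)*(n + 7)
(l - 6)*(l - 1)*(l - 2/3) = l^3 - 23*l^2/3 + 32*l/3 - 4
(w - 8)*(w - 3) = w^2 - 11*w + 24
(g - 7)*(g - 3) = g^2 - 10*g + 21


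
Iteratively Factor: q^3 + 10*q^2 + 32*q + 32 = (q + 2)*(q^2 + 8*q + 16) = (q + 2)*(q + 4)*(q + 4)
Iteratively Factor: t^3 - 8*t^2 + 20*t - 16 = (t - 2)*(t^2 - 6*t + 8) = (t - 4)*(t - 2)*(t - 2)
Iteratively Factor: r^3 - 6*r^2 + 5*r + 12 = (r - 3)*(r^2 - 3*r - 4) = (r - 3)*(r + 1)*(r - 4)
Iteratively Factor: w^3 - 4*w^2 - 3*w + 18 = (w - 3)*(w^2 - w - 6) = (w - 3)^2*(w + 2)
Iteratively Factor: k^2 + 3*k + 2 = (k + 2)*(k + 1)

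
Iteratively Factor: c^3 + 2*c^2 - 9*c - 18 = (c - 3)*(c^2 + 5*c + 6) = (c - 3)*(c + 2)*(c + 3)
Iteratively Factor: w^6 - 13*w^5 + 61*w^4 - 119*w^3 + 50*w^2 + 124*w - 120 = (w - 3)*(w^5 - 10*w^4 + 31*w^3 - 26*w^2 - 28*w + 40) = (w - 3)*(w - 2)*(w^4 - 8*w^3 + 15*w^2 + 4*w - 20) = (w - 3)*(w - 2)^2*(w^3 - 6*w^2 + 3*w + 10) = (w - 3)*(w - 2)^3*(w^2 - 4*w - 5) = (w - 3)*(w - 2)^3*(w + 1)*(w - 5)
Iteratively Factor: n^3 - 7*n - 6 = (n + 1)*(n^2 - n - 6) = (n - 3)*(n + 1)*(n + 2)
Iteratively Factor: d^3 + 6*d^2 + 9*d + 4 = (d + 1)*(d^2 + 5*d + 4) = (d + 1)*(d + 4)*(d + 1)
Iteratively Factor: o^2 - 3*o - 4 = (o - 4)*(o + 1)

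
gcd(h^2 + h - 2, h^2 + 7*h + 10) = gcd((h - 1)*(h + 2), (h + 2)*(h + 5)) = h + 2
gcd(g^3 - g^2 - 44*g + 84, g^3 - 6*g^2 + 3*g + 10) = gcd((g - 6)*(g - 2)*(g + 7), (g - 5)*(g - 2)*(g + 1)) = g - 2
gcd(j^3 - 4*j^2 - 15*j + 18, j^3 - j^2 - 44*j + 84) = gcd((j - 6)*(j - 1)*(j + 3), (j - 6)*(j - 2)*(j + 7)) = j - 6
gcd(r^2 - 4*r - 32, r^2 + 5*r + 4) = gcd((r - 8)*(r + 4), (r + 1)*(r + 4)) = r + 4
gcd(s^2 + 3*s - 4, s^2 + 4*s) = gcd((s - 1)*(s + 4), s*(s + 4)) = s + 4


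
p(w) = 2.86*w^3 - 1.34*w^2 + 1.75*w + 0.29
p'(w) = 8.58*w^2 - 2.68*w + 1.75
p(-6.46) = -837.95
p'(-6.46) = 377.12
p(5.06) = 345.36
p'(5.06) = 207.87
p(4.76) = 286.71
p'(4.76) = 183.40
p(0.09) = 0.44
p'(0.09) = 1.58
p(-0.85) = -3.92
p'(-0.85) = 10.23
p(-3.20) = -112.75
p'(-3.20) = 98.19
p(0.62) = 1.54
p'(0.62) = 3.39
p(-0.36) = -0.65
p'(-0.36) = 3.83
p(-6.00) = -676.21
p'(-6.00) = 326.71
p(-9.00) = -2208.94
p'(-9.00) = 720.85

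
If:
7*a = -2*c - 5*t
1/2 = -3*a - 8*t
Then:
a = -8*t/3 - 1/6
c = 41*t/6 + 7/12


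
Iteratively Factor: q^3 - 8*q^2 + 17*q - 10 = (q - 5)*(q^2 - 3*q + 2) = (q - 5)*(q - 2)*(q - 1)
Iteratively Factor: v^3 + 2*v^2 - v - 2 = (v - 1)*(v^2 + 3*v + 2) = (v - 1)*(v + 1)*(v + 2)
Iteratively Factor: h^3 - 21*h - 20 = (h + 4)*(h^2 - 4*h - 5) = (h - 5)*(h + 4)*(h + 1)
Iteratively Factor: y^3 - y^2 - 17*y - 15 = (y - 5)*(y^2 + 4*y + 3) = (y - 5)*(y + 3)*(y + 1)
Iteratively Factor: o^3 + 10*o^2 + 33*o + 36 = (o + 4)*(o^2 + 6*o + 9) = (o + 3)*(o + 4)*(o + 3)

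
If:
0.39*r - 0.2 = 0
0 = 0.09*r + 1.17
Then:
No Solution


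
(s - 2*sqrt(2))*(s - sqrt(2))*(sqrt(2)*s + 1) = sqrt(2)*s^3 - 5*s^2 + sqrt(2)*s + 4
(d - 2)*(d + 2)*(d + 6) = d^3 + 6*d^2 - 4*d - 24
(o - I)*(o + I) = o^2 + 1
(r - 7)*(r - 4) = r^2 - 11*r + 28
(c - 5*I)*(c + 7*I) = c^2 + 2*I*c + 35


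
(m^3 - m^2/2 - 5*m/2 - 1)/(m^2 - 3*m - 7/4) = 2*(m^2 - m - 2)/(2*m - 7)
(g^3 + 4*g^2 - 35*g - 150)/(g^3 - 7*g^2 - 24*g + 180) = (g + 5)/(g - 6)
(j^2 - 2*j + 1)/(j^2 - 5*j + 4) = (j - 1)/(j - 4)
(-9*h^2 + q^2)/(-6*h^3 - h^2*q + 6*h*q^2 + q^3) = (9*h^2 - q^2)/(6*h^3 + h^2*q - 6*h*q^2 - q^3)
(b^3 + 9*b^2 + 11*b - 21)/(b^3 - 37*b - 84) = (b^2 + 6*b - 7)/(b^2 - 3*b - 28)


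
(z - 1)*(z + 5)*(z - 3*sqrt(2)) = z^3 - 3*sqrt(2)*z^2 + 4*z^2 - 12*sqrt(2)*z - 5*z + 15*sqrt(2)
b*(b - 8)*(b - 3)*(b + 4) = b^4 - 7*b^3 - 20*b^2 + 96*b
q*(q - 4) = q^2 - 4*q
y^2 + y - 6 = (y - 2)*(y + 3)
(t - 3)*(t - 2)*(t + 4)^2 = t^4 + 3*t^3 - 18*t^2 - 32*t + 96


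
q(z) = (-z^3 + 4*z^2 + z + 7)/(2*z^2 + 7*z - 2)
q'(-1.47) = 1.86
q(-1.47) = -2.18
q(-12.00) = 11.38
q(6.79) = -0.83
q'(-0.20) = -3.70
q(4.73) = -0.06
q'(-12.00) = -0.30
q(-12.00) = 11.38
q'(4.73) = -0.35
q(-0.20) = -2.10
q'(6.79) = -0.40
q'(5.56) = -0.37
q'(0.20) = -216.85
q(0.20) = -14.14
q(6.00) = -0.53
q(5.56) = -0.36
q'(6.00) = -0.38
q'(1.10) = -1.25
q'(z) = (-4*z - 7)*(-z^3 + 4*z^2 + z + 7)/(2*z^2 + 7*z - 2)^2 + (-3*z^2 + 8*z + 1)/(2*z^2 + 7*z - 2)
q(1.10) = 1.43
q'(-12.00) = -0.30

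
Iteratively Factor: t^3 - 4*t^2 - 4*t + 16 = (t - 4)*(t^2 - 4) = (t - 4)*(t - 2)*(t + 2)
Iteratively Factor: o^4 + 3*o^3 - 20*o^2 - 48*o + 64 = (o + 4)*(o^3 - o^2 - 16*o + 16) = (o - 1)*(o + 4)*(o^2 - 16) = (o - 4)*(o - 1)*(o + 4)*(o + 4)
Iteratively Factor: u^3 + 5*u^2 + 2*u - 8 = (u - 1)*(u^2 + 6*u + 8) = (u - 1)*(u + 2)*(u + 4)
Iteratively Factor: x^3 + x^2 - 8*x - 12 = (x + 2)*(x^2 - x - 6) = (x + 2)^2*(x - 3)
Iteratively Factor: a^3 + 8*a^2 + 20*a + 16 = (a + 2)*(a^2 + 6*a + 8) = (a + 2)*(a + 4)*(a + 2)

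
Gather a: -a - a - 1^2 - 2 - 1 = -2*a - 4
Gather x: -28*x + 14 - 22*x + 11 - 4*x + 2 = 27 - 54*x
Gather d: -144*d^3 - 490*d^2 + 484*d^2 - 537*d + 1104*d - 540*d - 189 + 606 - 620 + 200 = -144*d^3 - 6*d^2 + 27*d - 3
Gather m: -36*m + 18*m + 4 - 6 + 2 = -18*m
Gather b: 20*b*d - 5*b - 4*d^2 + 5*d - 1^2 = b*(20*d - 5) - 4*d^2 + 5*d - 1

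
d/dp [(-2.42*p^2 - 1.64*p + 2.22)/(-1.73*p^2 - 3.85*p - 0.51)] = (6.4798*p^2 + 10.1496*p + 9.3834)/(2.9929*p^4 + 13.321*p^3 + 16.5871*p^2 + 3.927*p + 0.2601)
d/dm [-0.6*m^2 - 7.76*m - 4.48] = -1.2*m - 7.76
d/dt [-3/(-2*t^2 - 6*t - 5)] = 6*(-2*t - 3)/(2*t^2 + 6*t + 5)^2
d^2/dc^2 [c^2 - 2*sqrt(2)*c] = 2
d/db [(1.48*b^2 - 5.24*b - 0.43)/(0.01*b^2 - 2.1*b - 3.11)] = (-3.0556*b^2 - 9.197*b + 15.3934)/(0.0001*b^4 - 0.042*b^3 + 4.3478*b^2 + 13.062*b + 9.6721)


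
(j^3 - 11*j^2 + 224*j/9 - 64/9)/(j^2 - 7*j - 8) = (j^2 - 3*j + 8/9)/(j + 1)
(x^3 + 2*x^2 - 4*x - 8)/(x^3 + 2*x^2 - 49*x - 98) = (x^2 - 4)/(x^2 - 49)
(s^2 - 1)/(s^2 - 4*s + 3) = (s + 1)/(s - 3)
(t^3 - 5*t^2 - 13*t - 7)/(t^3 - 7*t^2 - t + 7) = (t + 1)/(t - 1)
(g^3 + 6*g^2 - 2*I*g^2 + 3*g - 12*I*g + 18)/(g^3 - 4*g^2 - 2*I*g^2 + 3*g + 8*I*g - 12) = (g + 6)/(g - 4)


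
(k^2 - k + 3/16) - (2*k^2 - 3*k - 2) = -k^2 + 2*k + 35/16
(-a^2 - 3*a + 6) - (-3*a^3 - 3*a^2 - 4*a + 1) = 3*a^3 + 2*a^2 + a + 5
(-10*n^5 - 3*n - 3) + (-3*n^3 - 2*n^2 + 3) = -10*n^5 - 3*n^3 - 2*n^2 - 3*n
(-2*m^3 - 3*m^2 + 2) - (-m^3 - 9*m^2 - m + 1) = -m^3 + 6*m^2 + m + 1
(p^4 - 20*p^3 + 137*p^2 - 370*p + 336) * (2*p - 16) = 2*p^5 - 56*p^4 + 594*p^3 - 2932*p^2 + 6592*p - 5376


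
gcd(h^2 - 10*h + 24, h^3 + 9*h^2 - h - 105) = 1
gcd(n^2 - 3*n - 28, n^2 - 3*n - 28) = n^2 - 3*n - 28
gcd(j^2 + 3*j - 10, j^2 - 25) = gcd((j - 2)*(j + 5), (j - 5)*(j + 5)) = j + 5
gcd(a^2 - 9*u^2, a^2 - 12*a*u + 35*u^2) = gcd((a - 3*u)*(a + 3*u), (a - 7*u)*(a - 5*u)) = 1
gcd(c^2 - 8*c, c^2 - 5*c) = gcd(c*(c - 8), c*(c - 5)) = c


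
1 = 1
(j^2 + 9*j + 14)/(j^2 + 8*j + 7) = (j + 2)/(j + 1)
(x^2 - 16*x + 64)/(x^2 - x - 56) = (x - 8)/(x + 7)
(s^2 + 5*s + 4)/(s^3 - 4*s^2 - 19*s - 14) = (s + 4)/(s^2 - 5*s - 14)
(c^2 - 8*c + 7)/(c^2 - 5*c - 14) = (c - 1)/(c + 2)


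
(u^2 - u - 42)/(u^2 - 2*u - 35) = (u + 6)/(u + 5)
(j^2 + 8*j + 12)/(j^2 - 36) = (j + 2)/(j - 6)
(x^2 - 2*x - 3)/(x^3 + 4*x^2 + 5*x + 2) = (x - 3)/(x^2 + 3*x + 2)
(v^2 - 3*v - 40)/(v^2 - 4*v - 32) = (v + 5)/(v + 4)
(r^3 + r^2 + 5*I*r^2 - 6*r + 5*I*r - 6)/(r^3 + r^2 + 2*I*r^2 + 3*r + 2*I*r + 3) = (r + 2*I)/(r - I)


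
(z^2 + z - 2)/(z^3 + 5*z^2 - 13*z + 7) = (z + 2)/(z^2 + 6*z - 7)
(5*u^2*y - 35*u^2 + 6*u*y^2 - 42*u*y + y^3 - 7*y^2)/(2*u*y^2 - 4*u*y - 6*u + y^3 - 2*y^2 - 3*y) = (-5*u^2*y + 35*u^2 - 6*u*y^2 + 42*u*y - y^3 + 7*y^2)/(-2*u*y^2 + 4*u*y + 6*u - y^3 + 2*y^2 + 3*y)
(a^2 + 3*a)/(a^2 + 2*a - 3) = a/(a - 1)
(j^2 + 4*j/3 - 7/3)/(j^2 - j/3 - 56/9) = 3*(j - 1)/(3*j - 8)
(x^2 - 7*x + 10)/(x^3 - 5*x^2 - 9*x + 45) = (x - 2)/(x^2 - 9)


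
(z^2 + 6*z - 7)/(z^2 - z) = (z + 7)/z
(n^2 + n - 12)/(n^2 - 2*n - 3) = (n + 4)/(n + 1)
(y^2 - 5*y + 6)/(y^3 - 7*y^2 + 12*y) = (y - 2)/(y*(y - 4))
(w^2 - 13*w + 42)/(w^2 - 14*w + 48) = (w - 7)/(w - 8)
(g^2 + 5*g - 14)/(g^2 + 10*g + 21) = (g - 2)/(g + 3)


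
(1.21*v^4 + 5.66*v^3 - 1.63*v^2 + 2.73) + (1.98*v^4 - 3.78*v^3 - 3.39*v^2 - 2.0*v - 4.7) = 3.19*v^4 + 1.88*v^3 - 5.02*v^2 - 2.0*v - 1.97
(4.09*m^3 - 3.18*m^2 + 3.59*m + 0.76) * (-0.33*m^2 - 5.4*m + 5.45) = -1.3497*m^5 - 21.0366*m^4 + 38.2778*m^3 - 36.9678*m^2 + 15.4615*m + 4.142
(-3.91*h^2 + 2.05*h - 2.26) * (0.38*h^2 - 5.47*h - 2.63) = -1.4858*h^4 + 22.1667*h^3 - 1.789*h^2 + 6.9707*h + 5.9438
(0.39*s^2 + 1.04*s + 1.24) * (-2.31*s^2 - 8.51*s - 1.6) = -0.9009*s^4 - 5.7213*s^3 - 12.3388*s^2 - 12.2164*s - 1.984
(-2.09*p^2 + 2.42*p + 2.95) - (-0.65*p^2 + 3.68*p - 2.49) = -1.44*p^2 - 1.26*p + 5.44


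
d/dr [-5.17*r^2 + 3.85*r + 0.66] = 3.85 - 10.34*r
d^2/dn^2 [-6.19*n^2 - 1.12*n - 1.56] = -12.3800000000000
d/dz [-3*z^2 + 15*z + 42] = 15 - 6*z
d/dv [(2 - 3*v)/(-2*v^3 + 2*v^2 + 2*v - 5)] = (-12*v^3 + 18*v^2 - 8*v + 11)/(4*v^6 - 8*v^5 - 4*v^4 + 28*v^3 - 16*v^2 - 20*v + 25)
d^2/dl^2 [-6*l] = 0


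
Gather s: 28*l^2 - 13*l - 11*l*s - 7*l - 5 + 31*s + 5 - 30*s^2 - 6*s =28*l^2 - 20*l - 30*s^2 + s*(25 - 11*l)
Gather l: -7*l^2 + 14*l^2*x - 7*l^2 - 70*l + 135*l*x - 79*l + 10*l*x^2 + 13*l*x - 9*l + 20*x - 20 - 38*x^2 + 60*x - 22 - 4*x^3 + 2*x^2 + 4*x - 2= l^2*(14*x - 14) + l*(10*x^2 + 148*x - 158) - 4*x^3 - 36*x^2 + 84*x - 44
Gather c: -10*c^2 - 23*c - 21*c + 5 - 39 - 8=-10*c^2 - 44*c - 42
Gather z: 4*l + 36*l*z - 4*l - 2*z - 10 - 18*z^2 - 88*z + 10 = -18*z^2 + z*(36*l - 90)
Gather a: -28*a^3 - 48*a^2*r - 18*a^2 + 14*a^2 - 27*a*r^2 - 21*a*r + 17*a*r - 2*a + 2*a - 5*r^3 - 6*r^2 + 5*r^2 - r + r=-28*a^3 + a^2*(-48*r - 4) + a*(-27*r^2 - 4*r) - 5*r^3 - r^2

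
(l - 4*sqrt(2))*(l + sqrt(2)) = l^2 - 3*sqrt(2)*l - 8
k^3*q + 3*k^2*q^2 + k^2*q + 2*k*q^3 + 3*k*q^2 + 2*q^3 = (k + q)*(k + 2*q)*(k*q + q)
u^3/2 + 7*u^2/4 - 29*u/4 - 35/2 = (u/2 + 1)*(u - 7/2)*(u + 5)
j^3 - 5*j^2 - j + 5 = (j - 5)*(j - 1)*(j + 1)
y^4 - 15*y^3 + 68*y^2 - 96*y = y*(y - 8)*(y - 4)*(y - 3)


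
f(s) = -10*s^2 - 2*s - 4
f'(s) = -20*s - 2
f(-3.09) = -93.30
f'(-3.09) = 59.80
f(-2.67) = -69.95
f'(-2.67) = 51.40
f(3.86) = -160.72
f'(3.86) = -79.20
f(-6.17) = -372.35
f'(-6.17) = 121.40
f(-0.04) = -3.94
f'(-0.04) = -1.20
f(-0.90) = -10.30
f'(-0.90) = 16.00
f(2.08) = -51.42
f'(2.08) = -43.60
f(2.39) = -65.90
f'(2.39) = -49.80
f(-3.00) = -88.00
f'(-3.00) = 58.00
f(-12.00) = -1420.00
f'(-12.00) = 238.00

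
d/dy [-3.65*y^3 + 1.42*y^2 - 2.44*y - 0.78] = -10.95*y^2 + 2.84*y - 2.44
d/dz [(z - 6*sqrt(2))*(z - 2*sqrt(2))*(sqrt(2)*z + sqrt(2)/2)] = 3*sqrt(2)*z^2 - 32*z + sqrt(2)*z - 8 + 24*sqrt(2)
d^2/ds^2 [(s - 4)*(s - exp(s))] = -s*exp(s) + 2*exp(s) + 2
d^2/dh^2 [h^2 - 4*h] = 2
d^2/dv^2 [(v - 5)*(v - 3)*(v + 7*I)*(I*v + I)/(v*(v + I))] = 2*(I*v^6 - 3*v^5 - 3*I*v^4 - v^3*(35 + 27*I) - 315*v^2 - 315*I*v + 105)/(v^3*(v^3 + 3*I*v^2 - 3*v - I))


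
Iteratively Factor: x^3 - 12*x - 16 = (x + 2)*(x^2 - 2*x - 8) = (x + 2)^2*(x - 4)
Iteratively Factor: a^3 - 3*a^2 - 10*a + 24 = (a - 2)*(a^2 - a - 12) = (a - 4)*(a - 2)*(a + 3)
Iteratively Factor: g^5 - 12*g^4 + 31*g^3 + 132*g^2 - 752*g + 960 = (g - 4)*(g^4 - 8*g^3 - g^2 + 128*g - 240) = (g - 5)*(g - 4)*(g^3 - 3*g^2 - 16*g + 48) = (g - 5)*(g - 4)*(g - 3)*(g^2 - 16) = (g - 5)*(g - 4)*(g - 3)*(g + 4)*(g - 4)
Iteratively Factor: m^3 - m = (m - 1)*(m^2 + m) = (m - 1)*(m + 1)*(m)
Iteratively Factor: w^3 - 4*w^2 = (w)*(w^2 - 4*w) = w^2*(w - 4)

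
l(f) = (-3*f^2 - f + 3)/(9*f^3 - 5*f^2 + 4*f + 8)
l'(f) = (-6*f - 1)/(9*f^3 - 5*f^2 + 4*f + 8) + (-27*f^2 + 10*f - 4)*(-3*f^2 - f + 3)/(9*f^3 - 5*f^2 + 4*f + 8)^2 = (27*f^4 + 18*f^3 - 98*f^2 - 18*f - 20)/(81*f^6 - 90*f^5 + 97*f^4 + 104*f^3 - 64*f^2 + 64*f + 64)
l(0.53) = 0.16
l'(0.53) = -0.52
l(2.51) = -0.14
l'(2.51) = 0.04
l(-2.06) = 0.08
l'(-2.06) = -0.01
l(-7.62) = 0.04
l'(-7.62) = 0.00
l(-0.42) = 0.61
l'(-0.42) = -1.33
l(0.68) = 0.08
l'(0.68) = -0.52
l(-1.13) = -0.02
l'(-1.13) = -0.42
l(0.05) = 0.36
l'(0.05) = -0.32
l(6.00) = -0.06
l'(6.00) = 0.01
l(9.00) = -0.04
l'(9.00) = 0.00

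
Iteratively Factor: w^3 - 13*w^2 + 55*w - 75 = (w - 3)*(w^2 - 10*w + 25) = (w - 5)*(w - 3)*(w - 5)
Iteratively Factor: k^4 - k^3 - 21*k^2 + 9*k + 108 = (k + 3)*(k^3 - 4*k^2 - 9*k + 36) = (k - 3)*(k + 3)*(k^2 - k - 12) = (k - 4)*(k - 3)*(k + 3)*(k + 3)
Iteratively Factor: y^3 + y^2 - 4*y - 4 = (y + 2)*(y^2 - y - 2) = (y + 1)*(y + 2)*(y - 2)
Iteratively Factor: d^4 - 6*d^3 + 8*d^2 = (d)*(d^3 - 6*d^2 + 8*d) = d*(d - 2)*(d^2 - 4*d) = d^2*(d - 2)*(d - 4)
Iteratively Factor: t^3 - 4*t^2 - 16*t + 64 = (t + 4)*(t^2 - 8*t + 16) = (t - 4)*(t + 4)*(t - 4)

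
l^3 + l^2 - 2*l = l*(l - 1)*(l + 2)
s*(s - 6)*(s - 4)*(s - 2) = s^4 - 12*s^3 + 44*s^2 - 48*s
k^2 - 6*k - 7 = (k - 7)*(k + 1)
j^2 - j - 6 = (j - 3)*(j + 2)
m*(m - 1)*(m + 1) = m^3 - m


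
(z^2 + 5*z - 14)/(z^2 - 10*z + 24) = (z^2 + 5*z - 14)/(z^2 - 10*z + 24)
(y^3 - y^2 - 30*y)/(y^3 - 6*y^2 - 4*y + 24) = y*(y + 5)/(y^2 - 4)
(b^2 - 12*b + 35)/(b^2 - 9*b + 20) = (b - 7)/(b - 4)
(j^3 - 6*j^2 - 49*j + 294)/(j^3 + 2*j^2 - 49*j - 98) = (j - 6)/(j + 2)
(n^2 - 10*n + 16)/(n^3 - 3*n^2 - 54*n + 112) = 1/(n + 7)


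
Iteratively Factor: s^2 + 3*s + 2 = (s + 1)*(s + 2)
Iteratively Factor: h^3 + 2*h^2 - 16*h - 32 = (h + 2)*(h^2 - 16) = (h + 2)*(h + 4)*(h - 4)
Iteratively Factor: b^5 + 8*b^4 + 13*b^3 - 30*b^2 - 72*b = (b)*(b^4 + 8*b^3 + 13*b^2 - 30*b - 72) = b*(b + 3)*(b^3 + 5*b^2 - 2*b - 24) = b*(b - 2)*(b + 3)*(b^2 + 7*b + 12) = b*(b - 2)*(b + 3)^2*(b + 4)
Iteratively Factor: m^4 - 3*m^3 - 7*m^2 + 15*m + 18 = (m - 3)*(m^3 - 7*m - 6) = (m - 3)*(m + 2)*(m^2 - 2*m - 3) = (m - 3)*(m + 1)*(m + 2)*(m - 3)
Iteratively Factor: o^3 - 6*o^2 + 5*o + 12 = (o + 1)*(o^2 - 7*o + 12) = (o - 4)*(o + 1)*(o - 3)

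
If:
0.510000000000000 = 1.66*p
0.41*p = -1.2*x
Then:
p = 0.31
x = -0.10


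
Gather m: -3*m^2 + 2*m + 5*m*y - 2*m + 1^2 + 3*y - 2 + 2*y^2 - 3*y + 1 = -3*m^2 + 5*m*y + 2*y^2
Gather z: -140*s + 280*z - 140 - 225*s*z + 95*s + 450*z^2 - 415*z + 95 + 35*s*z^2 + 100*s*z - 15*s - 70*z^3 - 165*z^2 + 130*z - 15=-60*s - 70*z^3 + z^2*(35*s + 285) + z*(-125*s - 5) - 60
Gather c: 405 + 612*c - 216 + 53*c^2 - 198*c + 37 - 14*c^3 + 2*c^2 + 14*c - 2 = -14*c^3 + 55*c^2 + 428*c + 224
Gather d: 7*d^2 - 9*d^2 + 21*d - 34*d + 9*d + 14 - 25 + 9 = -2*d^2 - 4*d - 2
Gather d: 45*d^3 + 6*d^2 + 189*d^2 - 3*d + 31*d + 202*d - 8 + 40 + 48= 45*d^3 + 195*d^2 + 230*d + 80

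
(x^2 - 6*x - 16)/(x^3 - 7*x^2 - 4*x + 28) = (x - 8)/(x^2 - 9*x + 14)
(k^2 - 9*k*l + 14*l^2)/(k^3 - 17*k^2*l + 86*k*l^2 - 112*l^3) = 1/(k - 8*l)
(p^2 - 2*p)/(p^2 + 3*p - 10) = p/(p + 5)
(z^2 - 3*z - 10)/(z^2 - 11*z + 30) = (z + 2)/(z - 6)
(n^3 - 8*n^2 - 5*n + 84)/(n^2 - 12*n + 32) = (n^2 - 4*n - 21)/(n - 8)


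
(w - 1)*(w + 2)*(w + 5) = w^3 + 6*w^2 + 3*w - 10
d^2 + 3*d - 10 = (d - 2)*(d + 5)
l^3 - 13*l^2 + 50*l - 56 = (l - 7)*(l - 4)*(l - 2)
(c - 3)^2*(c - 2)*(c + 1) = c^4 - 7*c^3 + 13*c^2 + 3*c - 18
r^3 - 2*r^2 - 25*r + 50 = (r - 5)*(r - 2)*(r + 5)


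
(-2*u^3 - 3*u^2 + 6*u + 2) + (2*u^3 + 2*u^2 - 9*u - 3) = -u^2 - 3*u - 1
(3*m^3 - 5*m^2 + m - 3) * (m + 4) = 3*m^4 + 7*m^3 - 19*m^2 + m - 12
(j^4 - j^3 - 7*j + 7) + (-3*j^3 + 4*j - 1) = j^4 - 4*j^3 - 3*j + 6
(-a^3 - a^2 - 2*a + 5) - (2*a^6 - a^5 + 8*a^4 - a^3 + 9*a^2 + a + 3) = -2*a^6 + a^5 - 8*a^4 - 10*a^2 - 3*a + 2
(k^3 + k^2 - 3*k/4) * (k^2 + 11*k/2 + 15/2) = k^5 + 13*k^4/2 + 49*k^3/4 + 27*k^2/8 - 45*k/8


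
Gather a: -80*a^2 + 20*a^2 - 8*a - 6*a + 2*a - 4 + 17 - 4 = -60*a^2 - 12*a + 9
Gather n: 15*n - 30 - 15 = 15*n - 45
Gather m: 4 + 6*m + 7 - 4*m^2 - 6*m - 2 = 9 - 4*m^2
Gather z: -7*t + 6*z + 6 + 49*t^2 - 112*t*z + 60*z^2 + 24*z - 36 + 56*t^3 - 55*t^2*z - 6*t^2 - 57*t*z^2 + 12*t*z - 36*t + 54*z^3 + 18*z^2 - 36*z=56*t^3 + 43*t^2 - 43*t + 54*z^3 + z^2*(78 - 57*t) + z*(-55*t^2 - 100*t - 6) - 30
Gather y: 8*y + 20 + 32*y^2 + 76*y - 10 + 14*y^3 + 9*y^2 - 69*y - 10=14*y^3 + 41*y^2 + 15*y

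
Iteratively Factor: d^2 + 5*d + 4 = (d + 4)*(d + 1)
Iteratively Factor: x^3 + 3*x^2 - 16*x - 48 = (x - 4)*(x^2 + 7*x + 12) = (x - 4)*(x + 3)*(x + 4)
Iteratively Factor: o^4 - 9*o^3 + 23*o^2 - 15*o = (o - 1)*(o^3 - 8*o^2 + 15*o) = (o - 5)*(o - 1)*(o^2 - 3*o) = o*(o - 5)*(o - 1)*(o - 3)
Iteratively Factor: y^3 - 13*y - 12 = (y + 1)*(y^2 - y - 12) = (y + 1)*(y + 3)*(y - 4)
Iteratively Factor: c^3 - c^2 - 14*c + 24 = (c - 3)*(c^2 + 2*c - 8) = (c - 3)*(c + 4)*(c - 2)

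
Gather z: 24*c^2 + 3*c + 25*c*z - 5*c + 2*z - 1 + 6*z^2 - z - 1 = 24*c^2 - 2*c + 6*z^2 + z*(25*c + 1) - 2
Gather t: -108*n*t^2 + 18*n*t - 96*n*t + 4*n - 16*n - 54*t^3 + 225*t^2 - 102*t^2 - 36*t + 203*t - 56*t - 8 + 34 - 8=-12*n - 54*t^3 + t^2*(123 - 108*n) + t*(111 - 78*n) + 18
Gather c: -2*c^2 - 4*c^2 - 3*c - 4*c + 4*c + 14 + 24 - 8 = -6*c^2 - 3*c + 30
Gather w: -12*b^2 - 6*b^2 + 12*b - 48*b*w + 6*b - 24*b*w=-18*b^2 - 72*b*w + 18*b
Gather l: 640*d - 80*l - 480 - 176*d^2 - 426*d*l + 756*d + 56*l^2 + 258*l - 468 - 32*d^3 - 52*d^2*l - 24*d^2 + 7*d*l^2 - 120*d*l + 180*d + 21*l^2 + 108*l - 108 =-32*d^3 - 200*d^2 + 1576*d + l^2*(7*d + 77) + l*(-52*d^2 - 546*d + 286) - 1056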